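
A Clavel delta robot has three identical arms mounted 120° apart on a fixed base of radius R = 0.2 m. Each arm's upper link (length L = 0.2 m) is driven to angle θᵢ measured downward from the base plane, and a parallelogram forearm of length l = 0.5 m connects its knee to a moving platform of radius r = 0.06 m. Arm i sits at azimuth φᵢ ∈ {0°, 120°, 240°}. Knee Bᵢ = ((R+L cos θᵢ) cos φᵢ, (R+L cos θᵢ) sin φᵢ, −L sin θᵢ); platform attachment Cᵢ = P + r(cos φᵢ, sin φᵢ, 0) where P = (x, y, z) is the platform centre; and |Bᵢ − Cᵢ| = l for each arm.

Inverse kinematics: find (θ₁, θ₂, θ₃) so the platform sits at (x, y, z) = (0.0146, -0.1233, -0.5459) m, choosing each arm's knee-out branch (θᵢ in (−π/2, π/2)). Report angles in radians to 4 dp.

θ₁ = 0.7854, θ₂ = 1.1345, θ₃ = 0.5237

φ1=0.0° → target in arm frame (0.0146, -0.1233)
  A=0.1254, B=-0.5459, C=(l²−L²−A²−y'²−z²)/(2L)=-0.2973
  θ1 = atan2(B,A) + arccos(C/0.5601) = 0.7854
arm 2 (φ=120.0°): x'=-0.1141, y'=0.0490
  e−x'=0.2541;  (l²−L²−(e−x')²−y'²−z²)/2L = -0.3874
  γ=atan2(-0.5459,0.2541)=-1.1352;  ψ=arccos(-0.6434)=2.2697;  θ2=γ+ψ≈1.1345
rotate P by −φ3: (0.0995, 0.0743, -0.5459)
  A cos θ + B sin θ = C:  0.0405·cos θ + -0.5459·sin θ = -0.2379
  √(A²+B²)=0.5474;  θ3 = -1.4967+2.0204 ≈ 0.5237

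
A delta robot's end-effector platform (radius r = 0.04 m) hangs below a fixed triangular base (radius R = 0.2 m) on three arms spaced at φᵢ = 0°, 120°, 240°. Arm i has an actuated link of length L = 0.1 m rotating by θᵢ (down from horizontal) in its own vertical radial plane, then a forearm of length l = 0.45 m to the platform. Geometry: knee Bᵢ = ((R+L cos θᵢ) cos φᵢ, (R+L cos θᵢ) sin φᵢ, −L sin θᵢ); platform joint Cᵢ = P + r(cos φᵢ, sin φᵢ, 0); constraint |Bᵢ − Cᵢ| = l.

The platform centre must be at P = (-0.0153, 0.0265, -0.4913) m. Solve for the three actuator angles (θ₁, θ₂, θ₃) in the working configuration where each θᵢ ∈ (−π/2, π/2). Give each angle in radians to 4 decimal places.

θ₁ = 1.2212, θ₂ = 0.9596, θ₃ = 1.2212

rotate P by −φ1: (-0.0153, 0.0265, -0.4913)
  A cos θ + B sin θ = C:  0.1753·cos θ + -0.4913·sin θ = -0.4015
  √(A²+B²)=0.5216;  θ1 = -1.2281+2.4493 ≈ 1.2212
arm 2 (φ=120.0°): x'=0.0306, y'=0.0000
  A cos θ + B sin θ = C:  0.1294·cos θ + -0.4913·sin θ = -0.3281
  γ=atan2(-0.4913,0.1294)=-1.3133;  ψ=arccos(-0.6458)=2.2729;  θ2=γ+ψ≈0.9596
φ3=240.0° → target in arm frame (-0.0153, -0.0265)
  A=0.1753, B=-0.4913, C=(l²−L²−A²−y'²−z²)/(2L)=-0.4015
  θ3 = atan2(B,A) + arccos(C/0.5216) = 1.2212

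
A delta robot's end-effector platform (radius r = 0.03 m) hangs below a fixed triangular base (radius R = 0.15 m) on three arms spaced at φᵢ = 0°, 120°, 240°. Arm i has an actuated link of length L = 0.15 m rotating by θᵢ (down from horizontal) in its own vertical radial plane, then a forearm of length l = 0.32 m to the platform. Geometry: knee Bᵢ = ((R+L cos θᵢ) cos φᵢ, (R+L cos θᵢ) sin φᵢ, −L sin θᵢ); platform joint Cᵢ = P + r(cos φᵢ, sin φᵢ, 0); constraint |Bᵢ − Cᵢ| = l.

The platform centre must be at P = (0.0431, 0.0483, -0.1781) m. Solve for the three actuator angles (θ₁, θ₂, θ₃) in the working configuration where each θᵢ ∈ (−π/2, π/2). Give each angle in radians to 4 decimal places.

θ₁ = -0.3486, θ₂ = -0.0872, θ₃ = 0.6114

rotate P by −φ1: (0.0431, 0.0483, -0.1781)
  e−x'=0.0769;  (l²−L²−(e−x')²−y'²−z²)/2L = 0.1331
  γ=atan2(-0.1781,0.0769)=-1.1632;  ψ=arccos(0.6862)=0.8146;  θ1=γ+ψ≈-0.3486
rotate P by −φ2: (0.0203, -0.0615, -0.1781)
  e−x'=0.0997;  (l²−L²−(e−x')²−y'²−z²)/2L = 0.1149
  γ=atan2(-0.1781,0.0997)=-1.0604;  ψ=arccos(0.5627)=0.9732;  θ2=γ+ψ≈-0.0872
rotate P by −φ3: (-0.0634, 0.0132, -0.1781)
  A cos θ + B sin θ = C:  0.1834·cos θ + -0.1781·sin θ = 0.0479
  γ=atan2(-0.1781,0.1834)=-0.7708;  ψ=arccos(0.1875)=1.3822;  θ3=γ+ψ≈0.6114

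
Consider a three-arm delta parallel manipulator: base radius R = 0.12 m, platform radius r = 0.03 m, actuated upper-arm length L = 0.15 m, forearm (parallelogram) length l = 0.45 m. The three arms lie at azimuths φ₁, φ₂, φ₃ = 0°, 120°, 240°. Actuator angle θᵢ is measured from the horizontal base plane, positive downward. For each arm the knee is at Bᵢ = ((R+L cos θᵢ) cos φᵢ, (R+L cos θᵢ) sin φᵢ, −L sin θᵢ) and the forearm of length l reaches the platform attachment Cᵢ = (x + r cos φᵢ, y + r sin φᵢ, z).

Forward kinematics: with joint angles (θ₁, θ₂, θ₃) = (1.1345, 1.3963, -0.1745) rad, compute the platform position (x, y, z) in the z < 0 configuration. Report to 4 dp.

(-0.0830, -0.2572, -0.4196)

centre 1 = (0.1534·cos0.0°, 0.1534·sin0.0°, -0.1359) = (0.1534, 0.0000, -0.1359)
φ2=120.0°: virtual centre (-0.0580, 0.1005, -0.1477), radius l
arm 3 at φ=240.0°: e+L cos θ3 = 0.2377;  centre 3 = (-0.1189, -0.2059, 0.0260)
|centre ₂|²−|centre ₁|² = -0.0067;  |centre ₃|²−|centre ₁|² = 0.0152
[-0.4228 0.2010 -0.0235]·P = -0.0067;  [-0.5445 -0.4117 0.3240]·P = 0.0152
det = 0.2835;  x = -0.0010+0.1955z,  y = -0.0355+0.5284z
quadratic in z: (1.3174)z²+(0.1740)z+(-0.1589)=0, √Δ=0.9315 → z ∈ {-0.4196, 0.2875}; z = -0.4196 (taking z<0)
x = -0.0830, y = -0.2572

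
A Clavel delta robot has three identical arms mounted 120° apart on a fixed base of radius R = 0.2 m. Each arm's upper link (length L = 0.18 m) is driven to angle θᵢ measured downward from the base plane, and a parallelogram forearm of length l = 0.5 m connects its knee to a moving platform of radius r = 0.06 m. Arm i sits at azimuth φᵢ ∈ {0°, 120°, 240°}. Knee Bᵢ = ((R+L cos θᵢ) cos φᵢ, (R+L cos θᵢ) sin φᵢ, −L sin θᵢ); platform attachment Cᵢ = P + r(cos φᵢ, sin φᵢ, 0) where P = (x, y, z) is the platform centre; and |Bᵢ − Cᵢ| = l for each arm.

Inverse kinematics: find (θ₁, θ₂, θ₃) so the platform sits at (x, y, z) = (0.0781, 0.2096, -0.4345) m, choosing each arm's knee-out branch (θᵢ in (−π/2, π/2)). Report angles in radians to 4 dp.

θ₁ = 0.2618, θ₂ = 0.0003, θ₃ = 1.2217

arm 1 (φ=0.0°): x'=0.0781, y'=0.2096
  A=0.0619, B=-0.4345, C=(l²−L²−A²−y'²−z²)/(2L)=-0.0527
  √(A²+B²)=0.4389;  θ1 = -1.4293+1.6910 ≈ 0.2618
arm 2 (φ=120.0°): x'=0.1425, y'=-0.1724
  A=-0.0025, B=-0.4345, C=(l²−L²−A²−y'²−z²)/(2L)=-0.0026
  √(A²+B²)=0.4345;  θ2 = -1.5765+1.5767 ≈ 0.0003
φ3=240.0° → target in arm frame (-0.2206, -0.0372)
  e−x'=0.3606;  (l²−L²−(e−x')²−y'²−z²)/2L = -0.2849
  γ=atan2(-0.4345,0.3606)=-0.8781;  ψ=arccos(-0.5047)=2.0998;  θ3=γ+ψ≈1.2217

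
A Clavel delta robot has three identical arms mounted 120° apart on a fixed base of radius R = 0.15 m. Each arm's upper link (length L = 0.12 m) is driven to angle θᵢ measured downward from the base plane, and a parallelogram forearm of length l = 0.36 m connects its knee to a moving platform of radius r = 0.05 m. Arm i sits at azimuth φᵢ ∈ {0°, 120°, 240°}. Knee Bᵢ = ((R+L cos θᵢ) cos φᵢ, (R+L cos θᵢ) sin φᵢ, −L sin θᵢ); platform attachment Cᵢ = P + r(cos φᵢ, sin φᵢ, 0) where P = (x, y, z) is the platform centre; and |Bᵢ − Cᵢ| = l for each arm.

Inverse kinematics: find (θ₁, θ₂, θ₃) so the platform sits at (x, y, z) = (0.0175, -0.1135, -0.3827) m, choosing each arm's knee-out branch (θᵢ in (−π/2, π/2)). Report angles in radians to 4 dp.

θ₁ = 0.7854, θ₂ = 1.3090, θ₃ = 0.4363

rotate P by −φ1: (0.0175, -0.1135, -0.3827)
  A cos θ + B sin θ = C:  0.0825·cos θ + -0.3827·sin θ = -0.2123
  γ=atan2(-0.3827,0.0825)=-1.3585;  ψ=arccos(-0.5422)=2.1439;  θ1=γ+ψ≈0.7854
φ2=120.0° → target in arm frame (-0.1070, 0.0416)
  A cos θ + B sin θ = C:  0.2070·cos θ + -0.3827·sin θ = -0.3161
  γ=atan2(-0.3827,0.2070)=-1.0749;  ψ=arccos(-0.7264)=2.3839;  θ2=γ+ψ≈1.3090
rotate P by −φ3: (0.0895, 0.0719, -0.3827)
  A=0.0105, B=-0.3827, C=(l²−L²−A²−y'²−z²)/(2L)=-0.1522
  γ=atan2(-0.3827,0.0105)=-1.5435;  ψ=arccos(-0.3977)=1.9798;  θ3=γ+ψ≈0.4363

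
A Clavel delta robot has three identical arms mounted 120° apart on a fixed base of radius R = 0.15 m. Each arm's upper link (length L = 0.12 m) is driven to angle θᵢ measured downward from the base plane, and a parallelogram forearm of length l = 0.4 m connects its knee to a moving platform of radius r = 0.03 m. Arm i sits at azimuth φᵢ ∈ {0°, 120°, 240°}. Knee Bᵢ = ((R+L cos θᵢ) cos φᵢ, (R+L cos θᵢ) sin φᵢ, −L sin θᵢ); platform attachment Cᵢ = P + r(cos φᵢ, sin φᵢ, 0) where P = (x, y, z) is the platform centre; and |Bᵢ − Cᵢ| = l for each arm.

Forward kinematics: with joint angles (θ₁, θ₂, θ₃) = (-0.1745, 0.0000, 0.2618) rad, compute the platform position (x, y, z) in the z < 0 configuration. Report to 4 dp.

O1 = (0.2382·cos0.0°, 0.2382·sin0.0°, 0.0208) = (0.2382, 0.0000, 0.0208)
φ2=120.0°: virtual centre (-0.1200, 0.2078, 0.0000), radius l
O3 = (0.2359·cos240.0°, 0.2359·sin240.0°, -0.0311) = (-0.1180, -0.2043, -0.0311)
|O₂|²−|O₁|² = 0.0004;  |O₃|²−|O₁|² = -0.0005
plane₁₂: -0.7164x+0.4157y+-0.0417z = 0.0004
Cramer: x(z) = 0.0001-0.1022z;  y(z) = 0.0012-0.0759z
quadratic in z: (1.0162)z²+(0.0068)z+(-0.1029)=0, √Δ=0.6467 → z ∈ {-0.3215, 0.3148}; z = -0.3215 (taking z<0)
x = 0.0329, y = 0.0256

(0.0329, 0.0256, -0.3215)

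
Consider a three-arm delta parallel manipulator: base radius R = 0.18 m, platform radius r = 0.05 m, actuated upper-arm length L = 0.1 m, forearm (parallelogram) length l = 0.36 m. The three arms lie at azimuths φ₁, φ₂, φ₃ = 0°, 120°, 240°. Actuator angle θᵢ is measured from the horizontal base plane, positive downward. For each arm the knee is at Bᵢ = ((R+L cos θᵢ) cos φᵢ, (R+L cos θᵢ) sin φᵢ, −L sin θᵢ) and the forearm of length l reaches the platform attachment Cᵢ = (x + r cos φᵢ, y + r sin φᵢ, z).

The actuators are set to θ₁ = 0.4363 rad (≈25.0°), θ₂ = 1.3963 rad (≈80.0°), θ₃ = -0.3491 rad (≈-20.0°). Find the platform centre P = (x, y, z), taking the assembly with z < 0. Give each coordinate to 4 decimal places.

(0.0214, -0.1565, -0.2981)

arm 1 at φ=0.0°: (R−r)+L cos θ1 = 0.2206;  centre 1 = (0.2206, 0.0000, -0.0423)
φ2=120.0°: virtual centre (-0.0737, 0.1276, -0.0985), radius l
φ3=240.0°: virtual centre (-0.1120, -0.1940, 0.0342), radius l
|centre ₂|²−|centre ₁|² = -0.0191;  |centre ₃|²−|centre ₁|² = 0.0009
[-0.5886 0.2552 -0.1124]·P = -0.0191;  [-0.6652 -0.3879 0.1529]·P = 0.0009
Cramer: x(z) = 0.0180-0.0115z;  y(z) = -0.0331+0.4140z
quadratic in z: (1.1715)z²+(0.0618)z+(-0.0857)=0, √Δ=0.6366 → z ∈ {-0.2981, 0.2453}; z = -0.2981 (taking z<0)
x = 0.0214, y = -0.1565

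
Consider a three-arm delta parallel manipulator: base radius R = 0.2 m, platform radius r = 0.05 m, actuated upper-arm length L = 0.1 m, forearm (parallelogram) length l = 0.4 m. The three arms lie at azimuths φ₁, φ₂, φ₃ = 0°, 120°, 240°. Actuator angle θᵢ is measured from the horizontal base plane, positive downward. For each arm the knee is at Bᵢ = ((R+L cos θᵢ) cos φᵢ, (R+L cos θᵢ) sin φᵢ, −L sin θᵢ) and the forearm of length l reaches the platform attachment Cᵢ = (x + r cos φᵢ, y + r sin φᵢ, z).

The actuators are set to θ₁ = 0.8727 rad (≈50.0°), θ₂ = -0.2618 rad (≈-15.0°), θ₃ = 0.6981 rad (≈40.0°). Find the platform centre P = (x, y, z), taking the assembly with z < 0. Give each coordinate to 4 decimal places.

(-0.0680, 0.0822, -0.3479)

O1 = (0.2143·cos0.0°, 0.2143·sin0.0°, -0.0766) = (0.2143, 0.0000, -0.0766)
φ2=120.0°: virtual centre (-0.1233, 0.2136, 0.0259), radius l
O3 = (0.2266·cos240.0°, 0.2266·sin240.0°, -0.0643) = (-0.1133, -0.1962, -0.0643)
eliminate P² terms by subtracting sphere 1 from 2 and 3
plane₁₂: -0.6751x+0.4271y+0.2050z = 0.0097
det = 0.5448;  x = -0.0099+0.1670z,  y = 0.0071+-0.2159z
quadratic in z: (1.0745)z²+(0.0753)z+(-0.1038)=0, √Δ=0.6723 → z ∈ {-0.3479, 0.2778}; z = -0.3479 (taking z<0)
x = -0.0680, y = 0.0822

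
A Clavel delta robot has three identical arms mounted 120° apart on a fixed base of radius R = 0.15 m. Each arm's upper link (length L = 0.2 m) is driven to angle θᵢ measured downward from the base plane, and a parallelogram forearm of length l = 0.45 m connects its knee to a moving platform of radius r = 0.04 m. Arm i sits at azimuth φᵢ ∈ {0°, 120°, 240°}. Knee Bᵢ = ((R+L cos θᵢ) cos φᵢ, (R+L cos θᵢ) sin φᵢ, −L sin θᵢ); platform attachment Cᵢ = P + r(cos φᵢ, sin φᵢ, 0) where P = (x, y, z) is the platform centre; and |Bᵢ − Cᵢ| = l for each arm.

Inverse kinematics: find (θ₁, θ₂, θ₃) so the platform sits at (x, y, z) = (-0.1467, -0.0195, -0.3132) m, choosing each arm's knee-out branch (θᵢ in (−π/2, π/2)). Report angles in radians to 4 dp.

rotate P by −φ1: (-0.1467, -0.0195, -0.3132)
  e−x'=0.2567;  (l²−L²−(e−x')²−y'²−z²)/2L = -0.0047
  √(A²+B²)=0.4050;  θ1 = -0.8842+1.5823 ≈ 0.6981
φ2=120.0° → target in arm frame (0.0565, 0.1368)
  e−x'=0.0535;  (l²−L²−(e−x')²−y'²−z²)/2L = 0.1071
  γ=atan2(-0.3132,0.0535)=-1.4015;  ψ=arccos(0.3370)=1.2271;  θ2=γ+ψ≈-0.1744
arm 3 (φ=240.0°): x'=0.0902, y'=-0.1173
  e−x'=0.0198;  (l²−L²−(e−x')²−y'²−z²)/2L = 0.1256
  γ=atan2(-0.3132,0.0198)=-1.5078;  ψ=arccos(0.4004)=1.1589;  θ3=γ+ψ≈-0.3489

θ₁ = 0.6981, θ₂ = -0.1744, θ₃ = -0.3489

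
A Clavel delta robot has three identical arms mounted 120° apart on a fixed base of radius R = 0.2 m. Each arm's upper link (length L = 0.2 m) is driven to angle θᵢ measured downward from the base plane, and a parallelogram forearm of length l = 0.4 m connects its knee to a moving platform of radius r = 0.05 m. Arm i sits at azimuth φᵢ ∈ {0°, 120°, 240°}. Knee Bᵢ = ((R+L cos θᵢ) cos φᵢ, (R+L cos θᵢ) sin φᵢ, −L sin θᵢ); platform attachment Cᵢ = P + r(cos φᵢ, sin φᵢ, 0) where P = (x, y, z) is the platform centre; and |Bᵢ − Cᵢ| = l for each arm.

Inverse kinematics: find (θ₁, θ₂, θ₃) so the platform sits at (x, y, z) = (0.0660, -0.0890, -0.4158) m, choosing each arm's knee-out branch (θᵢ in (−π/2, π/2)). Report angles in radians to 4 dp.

arm 1 (φ=0.0°): x'=0.0660, y'=-0.0890
  A=0.0840, B=-0.4158, C=(l²−L²−A²−y'²−z²)/(2L)=-0.1697
  √(A²+B²)=0.4242;  θ1 = -1.3715+1.9823 ≈ 0.6108
arm 2 (φ=120.0°): x'=-0.1101, y'=-0.0127
  e−x'=0.2601;  (l²−L²−(e−x')²−y'²−z²)/2L = -0.3017
  γ=atan2(-0.4158,0.2601)=-1.0118;  ψ=arccos(-0.6152)=2.2335;  θ2=γ+ψ≈1.2216
arm 3 (φ=240.0°): x'=0.0441, y'=0.1017
  e−x'=0.1059;  (l²−L²−(e−x')²−y'²−z²)/2L = -0.1861
  √(A²+B²)=0.4291;  θ3 = -1.3214+2.0194 ≈ 0.6981

θ₁ = 0.6108, θ₂ = 1.2216, θ₃ = 0.6981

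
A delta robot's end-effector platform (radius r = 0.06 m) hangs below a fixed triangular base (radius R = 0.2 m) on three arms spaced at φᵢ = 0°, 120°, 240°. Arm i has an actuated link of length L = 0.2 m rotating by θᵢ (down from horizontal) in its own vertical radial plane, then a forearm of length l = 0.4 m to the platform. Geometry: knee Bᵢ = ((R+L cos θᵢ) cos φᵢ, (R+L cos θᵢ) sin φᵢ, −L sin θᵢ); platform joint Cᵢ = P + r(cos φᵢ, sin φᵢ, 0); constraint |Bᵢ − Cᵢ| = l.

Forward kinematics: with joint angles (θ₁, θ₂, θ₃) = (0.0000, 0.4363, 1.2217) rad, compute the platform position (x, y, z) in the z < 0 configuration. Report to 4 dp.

φ1=0.0°: virtual centre (0.3400, 0.0000, 0.0000), radius l
φ2=120.0°: virtual centre (-0.1606, 0.2782, -0.0845), radius l
arm 3 at φ=240.0°: ρ3 = 0.2084;  S3 = (-0.1042, -0.1805, -0.1879)
eliminate P² terms by subtracting sphere 1 from 2 and 3
linear system: -1.0013x+0.5564y = -0.0052−-0.1690z; -0.8884x+-0.3610y = -0.0368−-0.3759z
det = 0.8558;  x = 0.0262+-0.3157z,  y = 0.0377+-0.2643z
sphere 1 gives Az²+Bz+C=0 with A=1.1695, B=0.1782, C=-0.0601;  B²−4AC=0.3129;  roots -0.3153, 0.1629;  negative root z = -0.3153
x = 0.1257, y = 0.1210

(0.1257, 0.1210, -0.3153)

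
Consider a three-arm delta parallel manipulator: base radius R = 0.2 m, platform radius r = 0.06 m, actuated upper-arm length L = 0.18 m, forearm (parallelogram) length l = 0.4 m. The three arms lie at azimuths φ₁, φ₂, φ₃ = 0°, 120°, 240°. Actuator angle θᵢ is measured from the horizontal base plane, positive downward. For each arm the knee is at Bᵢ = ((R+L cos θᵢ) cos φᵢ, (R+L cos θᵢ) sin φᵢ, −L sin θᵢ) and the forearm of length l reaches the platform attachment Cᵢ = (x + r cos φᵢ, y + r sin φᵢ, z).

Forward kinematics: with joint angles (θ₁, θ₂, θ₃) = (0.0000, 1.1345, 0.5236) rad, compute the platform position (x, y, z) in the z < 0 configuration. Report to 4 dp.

φ1=0.0°: virtual centre (0.3200, 0.0000, 0.0000), radius l
arm 2 at φ=120.0°: (R−r)+L cos θ2 = 0.2161;  S2 = (-0.1080, 0.1871, -0.1631)
S3 = (0.2959·cos240.0°, 0.2959·sin240.0°, -0.0900) = (-0.1479, -0.2562, -0.0900)
eliminate P² terms by subtracting sphere 1 from 2 and 3
plane₁₂: -0.8561x+0.3742y+-0.3263z = -0.0291
det = 0.7890;  x = 0.0221+-0.2973z,  y = -0.0272+0.1917z
sphere 1 gives Az²+Bz+C=0 with A=1.1252, B=0.1667, C=-0.0705;  B²−4AC=0.3452;  roots -0.3352, 0.1870;  negative root z = -0.3352
x = 0.1218, y = -0.0915

(0.1218, -0.0915, -0.3352)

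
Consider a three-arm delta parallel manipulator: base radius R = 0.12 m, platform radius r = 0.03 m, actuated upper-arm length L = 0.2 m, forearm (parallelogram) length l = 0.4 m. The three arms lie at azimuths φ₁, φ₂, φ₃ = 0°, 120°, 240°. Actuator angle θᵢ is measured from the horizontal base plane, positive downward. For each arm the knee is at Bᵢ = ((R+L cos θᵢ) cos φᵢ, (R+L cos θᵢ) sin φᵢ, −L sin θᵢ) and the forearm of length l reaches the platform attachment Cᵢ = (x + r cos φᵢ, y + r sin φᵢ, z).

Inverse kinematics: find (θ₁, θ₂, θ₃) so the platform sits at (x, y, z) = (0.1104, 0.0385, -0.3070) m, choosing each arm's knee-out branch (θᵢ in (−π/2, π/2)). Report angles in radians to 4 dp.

θ₁ = -0.2614, θ₂ = 0.3491, θ₃ = 0.6110

rotate P by −φ1: (0.1104, 0.0385, -0.3070)
  A cos θ + B sin θ = C:  -0.0204·cos θ + -0.3070·sin θ = 0.0596
  √(A²+B²)=0.3077;  θ1 = -1.6371+1.3758 ≈ -0.2614
arm 2 (φ=120.0°): x'=-0.0219, y'=-0.1149
  A=0.1119, B=-0.3070, C=(l²−L²−A²−y'²−z²)/(2L)=0.0001
  √(A²+B²)=0.3267;  θ2 = -1.2214+1.5704 ≈ 0.3491
rotate P by −φ3: (-0.0885, 0.0764, -0.3070)
  e−x'=0.1785;  (l²−L²−(e−x')²−y'²−z²)/2L = -0.0299
  √(A²+B²)=0.3551;  θ3 = -1.0440+1.6551 ≈ 0.6110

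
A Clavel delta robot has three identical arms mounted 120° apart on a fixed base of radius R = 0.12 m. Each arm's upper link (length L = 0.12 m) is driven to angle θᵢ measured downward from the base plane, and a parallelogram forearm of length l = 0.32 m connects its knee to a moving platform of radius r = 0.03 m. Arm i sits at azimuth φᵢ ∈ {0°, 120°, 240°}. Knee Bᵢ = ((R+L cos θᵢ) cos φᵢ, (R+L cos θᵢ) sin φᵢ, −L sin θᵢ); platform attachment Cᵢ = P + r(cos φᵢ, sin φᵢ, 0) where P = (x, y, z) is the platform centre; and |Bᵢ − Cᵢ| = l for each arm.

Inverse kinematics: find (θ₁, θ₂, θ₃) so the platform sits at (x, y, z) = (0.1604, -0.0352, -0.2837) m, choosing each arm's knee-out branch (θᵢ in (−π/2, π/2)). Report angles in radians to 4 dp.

rotate P by −φ1: (0.1604, -0.0352, -0.2837)
  A=-0.0704, B=-0.2837, C=(l²−L²−A²−y'²−z²)/(2L)=0.0055
  γ=atan2(-0.2837,-0.0704)=-1.8140;  ψ=arccos(0.0188)=1.5520;  θ1=γ+ψ≈-0.2620
φ2=120.0° → target in arm frame (-0.1107, -0.1213)
  A cos θ + B sin θ = C:  0.2007·cos θ + -0.2837·sin θ = -0.1978
  √(A²+B²)=0.3475;  θ2 = -0.9551+2.1764 ≈ 1.2213
φ3=240.0° → target in arm frame (-0.0497, 0.1565)
  A cos θ + B sin θ = C:  0.1397·cos θ + -0.2837·sin θ = -0.1521
  θ3 = atan2(B,A) + arccos(C/0.3162) = 0.9593

θ₁ = -0.2620, θ₂ = 1.2213, θ₃ = 0.9593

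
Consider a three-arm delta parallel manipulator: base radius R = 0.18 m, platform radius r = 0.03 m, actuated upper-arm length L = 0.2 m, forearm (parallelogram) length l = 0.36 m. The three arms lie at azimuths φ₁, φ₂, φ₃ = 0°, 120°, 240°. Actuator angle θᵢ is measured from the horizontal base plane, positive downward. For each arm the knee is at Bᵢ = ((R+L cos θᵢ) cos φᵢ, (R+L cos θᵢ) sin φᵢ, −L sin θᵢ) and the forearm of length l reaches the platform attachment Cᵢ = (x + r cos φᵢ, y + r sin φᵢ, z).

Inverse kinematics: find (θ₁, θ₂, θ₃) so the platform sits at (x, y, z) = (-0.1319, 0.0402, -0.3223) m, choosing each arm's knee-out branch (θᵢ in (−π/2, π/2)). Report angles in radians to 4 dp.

arm 1 (φ=0.0°): x'=-0.1319, y'=0.0402
  e−x'=0.2819;  (l²−L²−(e−x')²−y'²−z²)/2L = -0.2384
  √(A²+B²)=0.4282;  θ1 = -0.8522+2.1613 ≈ 1.3091
φ2=120.0° → target in arm frame (0.1008, 0.0941)
  e−x'=0.0492;  (l²−L²−(e−x')²−y'²−z²)/2L = -0.0639
  √(A²+B²)=0.3260;  θ2 = -1.4192+1.7681 ≈ 0.3489
arm 3 (φ=240.0°): x'=0.0311, y'=-0.1343
  A=0.1189, B=-0.3223, C=(l²−L²−A²−y'²−z²)/(2L)=-0.1161
  θ3 = atan2(B,A) + arccos(C/0.3435) = 0.6982

θ₁ = 1.3091, θ₂ = 0.3489, θ₃ = 0.6982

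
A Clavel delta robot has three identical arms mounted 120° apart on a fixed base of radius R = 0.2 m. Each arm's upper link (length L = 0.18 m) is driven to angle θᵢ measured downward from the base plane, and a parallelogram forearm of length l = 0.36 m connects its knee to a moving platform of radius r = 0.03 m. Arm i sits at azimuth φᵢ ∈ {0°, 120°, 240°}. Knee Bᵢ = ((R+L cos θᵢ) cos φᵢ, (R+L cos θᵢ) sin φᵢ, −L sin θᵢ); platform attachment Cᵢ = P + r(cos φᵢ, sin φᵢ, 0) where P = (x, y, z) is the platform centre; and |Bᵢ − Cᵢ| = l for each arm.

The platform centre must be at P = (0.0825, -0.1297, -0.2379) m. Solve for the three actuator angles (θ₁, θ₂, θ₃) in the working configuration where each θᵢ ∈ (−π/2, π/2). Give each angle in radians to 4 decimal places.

arm 1 (φ=0.0°): x'=0.0825, y'=-0.1297
  A cos θ + B sin θ = C:  0.0875·cos θ + -0.2379·sin θ = 0.0448
  θ1 = atan2(B,A) + arccos(C/0.2535) = 0.1748
rotate P by −φ2: (-0.1536, -0.0066, -0.2379)
  A cos θ + B sin θ = C:  0.3236·cos θ + -0.2379·sin θ = -0.1782
  √(A²+B²)=0.4016;  θ2 = -0.6340+2.0304 ≈ 1.3965
φ3=240.0° → target in arm frame (0.0711, 0.1363)
  A cos θ + B sin θ = C:  0.0989·cos θ + -0.2379·sin θ = 0.0340
  √(A²+B²)=0.2576;  θ3 = -1.1767+1.4384 ≈ 0.2617

θ₁ = 0.1748, θ₂ = 1.3965, θ₃ = 0.2617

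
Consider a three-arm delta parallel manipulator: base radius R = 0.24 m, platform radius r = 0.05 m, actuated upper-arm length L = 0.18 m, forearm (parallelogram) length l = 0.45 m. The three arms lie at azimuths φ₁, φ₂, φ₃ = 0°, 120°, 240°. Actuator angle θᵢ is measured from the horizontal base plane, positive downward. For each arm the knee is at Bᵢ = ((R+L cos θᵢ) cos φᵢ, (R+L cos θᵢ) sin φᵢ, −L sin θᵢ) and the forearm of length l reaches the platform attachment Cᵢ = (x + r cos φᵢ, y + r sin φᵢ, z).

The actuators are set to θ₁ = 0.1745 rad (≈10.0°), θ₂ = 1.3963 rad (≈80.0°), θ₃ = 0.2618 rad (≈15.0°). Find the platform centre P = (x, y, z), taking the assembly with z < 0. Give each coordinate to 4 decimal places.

φ1=0.0°: virtual centre (0.3673, 0.0000, -0.0313), radius l
φ2=120.0°: virtual centre (-0.1106, 0.1916, -0.1773), radius l
φ3=240.0°: virtual centre (-0.1819, -0.3151, -0.0466), radius l
subtract pairs → two planes through P
linear system: -0.9558x+0.3832y = -0.0555−-0.2920z; -1.0984x+-0.6302y = -0.0013−-0.0307z
Cramer: x(z) = 0.0347-0.1913z;  y(z) = -0.0584+0.2848z
quadratic in z: (1.1177)z²+(0.1565)z+(-0.0875)=0, √Δ=0.6447 → z ∈ {-0.3584, 0.2184}; z = -0.3584 (taking z<0)
x = 0.1032, y = -0.1604

(0.1032, -0.1604, -0.3584)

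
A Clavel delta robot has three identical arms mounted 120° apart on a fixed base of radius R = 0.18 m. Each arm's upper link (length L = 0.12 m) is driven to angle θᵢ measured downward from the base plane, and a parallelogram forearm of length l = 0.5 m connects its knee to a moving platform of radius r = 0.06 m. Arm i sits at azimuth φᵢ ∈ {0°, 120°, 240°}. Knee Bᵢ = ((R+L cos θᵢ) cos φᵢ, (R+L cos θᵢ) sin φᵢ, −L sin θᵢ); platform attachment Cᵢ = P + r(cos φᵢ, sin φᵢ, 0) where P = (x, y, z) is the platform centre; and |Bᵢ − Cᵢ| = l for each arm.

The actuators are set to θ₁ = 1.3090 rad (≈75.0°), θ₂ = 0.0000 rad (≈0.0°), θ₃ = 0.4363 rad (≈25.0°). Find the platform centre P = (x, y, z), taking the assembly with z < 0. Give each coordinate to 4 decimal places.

arm 1 at φ=0.0°: e+L cos θ1 = 0.1511;  centre 1 = (0.1511, 0.0000, -0.1159)
arm 2 at φ=120.0°: e+L cos θ2 = 0.2400;  centre 2 = (-0.1200, 0.2078, 0.0000)
φ3=240.0°: virtual centre (-0.1144, -0.1981, -0.0507), radius l
|centre ₂|²−|centre ₁|² = 0.0213;  |centre ₃|²−|centre ₁|² = 0.0186
[-0.5421 0.4157 0.2318]·P = 0.0213;  [-0.5309 -0.3962 0.1304]·P = 0.0186
Cramer: x(z) = -0.0372+0.3354z;  y(z) = 0.0028-0.1203z
sphere 1 gives Az²+Bz+C=0 with A=1.1270, B=0.1048, C=-0.2011;  B²−4AC=0.9176;  roots -0.4715, 0.3785;  negative root z = -0.4715
x = -0.1954, y = 0.0595

(-0.1954, 0.0595, -0.4715)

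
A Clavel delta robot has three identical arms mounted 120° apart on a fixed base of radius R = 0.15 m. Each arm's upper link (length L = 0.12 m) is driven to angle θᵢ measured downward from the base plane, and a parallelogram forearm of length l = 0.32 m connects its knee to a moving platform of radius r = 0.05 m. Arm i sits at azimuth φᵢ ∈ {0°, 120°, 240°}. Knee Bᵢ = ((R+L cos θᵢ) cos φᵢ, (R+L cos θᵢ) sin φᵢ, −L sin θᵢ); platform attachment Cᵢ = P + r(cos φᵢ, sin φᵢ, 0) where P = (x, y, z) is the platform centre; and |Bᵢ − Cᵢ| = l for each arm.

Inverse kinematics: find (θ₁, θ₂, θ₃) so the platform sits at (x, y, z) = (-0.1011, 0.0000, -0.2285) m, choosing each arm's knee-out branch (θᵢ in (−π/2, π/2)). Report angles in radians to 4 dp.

φ1=0.0° → target in arm frame (-0.1011, 0.0000)
  A cos θ + B sin θ = C:  0.2011·cos θ + -0.2285·sin θ = -0.0194
  γ=atan2(-0.2285,0.2011)=-0.8491;  ψ=arccos(-0.0637)=1.6345;  θ1=γ+ψ≈0.7854
arm 2 (φ=120.0°): x'=0.0505, y'=0.0876
  A=0.0495, B=-0.2285, C=(l²−L²−A²−y'²−z²)/(2L)=0.1070
  √(A²+B²)=0.2338;  θ2 = -1.3577+1.0955 ≈ -0.2622
arm 3 (φ=240.0°): x'=0.0506, y'=-0.0876
  A cos θ + B sin θ = C:  0.0494·cos θ + -0.2285·sin θ = 0.1070
  γ=atan2(-0.2285,0.0494)=-1.3577;  ψ=arccos(0.4576)=1.0955;  θ3=γ+ψ≈-0.2622

θ₁ = 0.7854, θ₂ = -0.2622, θ₃ = -0.2622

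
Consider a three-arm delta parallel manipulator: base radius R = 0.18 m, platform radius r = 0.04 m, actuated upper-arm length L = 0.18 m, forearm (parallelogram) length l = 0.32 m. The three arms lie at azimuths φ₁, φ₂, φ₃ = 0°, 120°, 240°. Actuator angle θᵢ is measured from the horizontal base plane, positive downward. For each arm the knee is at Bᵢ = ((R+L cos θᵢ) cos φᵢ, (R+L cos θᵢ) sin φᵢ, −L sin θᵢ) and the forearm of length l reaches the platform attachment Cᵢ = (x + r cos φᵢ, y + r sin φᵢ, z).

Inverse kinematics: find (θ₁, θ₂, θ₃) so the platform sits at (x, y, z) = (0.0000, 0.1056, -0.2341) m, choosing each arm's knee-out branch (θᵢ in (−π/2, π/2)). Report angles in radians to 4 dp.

θ₁ = 0.6980, θ₂ = 0.0874, θ₃ = 1.1344

rotate P by −φ1: (0.0000, 0.1056, -0.2341)
  A cos θ + B sin θ = C:  0.1400·cos θ + -0.2341·sin θ = -0.0432
  √(A²+B²)=0.2728;  θ1 = -1.0318+1.7299 ≈ 0.6980
rotate P by −φ2: (0.0915, -0.0528, -0.2341)
  A=0.0485, B=-0.2341, C=(l²−L²−A²−y'²−z²)/(2L)=0.0279
  √(A²+B²)=0.2391;  θ2 = -1.3663+1.4537 ≈ 0.0874
rotate P by −φ3: (-0.0915, -0.0528, -0.2341)
  e−x'=0.2315;  (l²−L²−(e−x')²−y'²−z²)/2L = -0.1143
  √(A²+B²)=0.3292;  θ3 = -0.7911+1.9255 ≈ 1.1344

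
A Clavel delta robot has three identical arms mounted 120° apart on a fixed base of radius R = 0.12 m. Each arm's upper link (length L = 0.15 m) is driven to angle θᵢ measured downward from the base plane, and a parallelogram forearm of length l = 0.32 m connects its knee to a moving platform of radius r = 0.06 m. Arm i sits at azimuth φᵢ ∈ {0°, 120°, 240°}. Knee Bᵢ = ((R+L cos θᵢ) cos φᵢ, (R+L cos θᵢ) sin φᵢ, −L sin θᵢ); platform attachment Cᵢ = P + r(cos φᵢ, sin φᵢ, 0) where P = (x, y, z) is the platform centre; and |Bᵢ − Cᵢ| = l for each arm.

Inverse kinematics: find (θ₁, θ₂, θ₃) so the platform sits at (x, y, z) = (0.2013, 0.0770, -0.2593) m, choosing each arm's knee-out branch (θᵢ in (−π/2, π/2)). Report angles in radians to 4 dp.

φ1=0.0° → target in arm frame (0.2013, 0.0770)
  A cos θ + B sin θ = C:  -0.1413·cos θ + -0.2593·sin θ = -0.0441
  γ=atan2(-0.2593,-0.1413)=-2.0697;  ψ=arccos(-0.1494)=1.7207;  θ1=γ+ψ≈-0.3490
φ2=120.0° → target in arm frame (-0.0340, -0.2128)
  e−x'=0.0940;  (l²−L²−(e−x')²−y'²−z²)/2L = -0.1382
  θ2 = atan2(B,A) + arccos(C/0.2758) = 0.8726
rotate P by −φ3: (-0.1673, 0.1358, -0.2593)
  A=0.2273, B=-0.2593, C=(l²−L²−A²−y'²−z²)/(2L)=-0.1916
  θ3 = atan2(B,A) + arccos(C/0.3448) = 1.3088

θ₁ = -0.3490, θ₂ = 0.8726, θ₃ = 1.3088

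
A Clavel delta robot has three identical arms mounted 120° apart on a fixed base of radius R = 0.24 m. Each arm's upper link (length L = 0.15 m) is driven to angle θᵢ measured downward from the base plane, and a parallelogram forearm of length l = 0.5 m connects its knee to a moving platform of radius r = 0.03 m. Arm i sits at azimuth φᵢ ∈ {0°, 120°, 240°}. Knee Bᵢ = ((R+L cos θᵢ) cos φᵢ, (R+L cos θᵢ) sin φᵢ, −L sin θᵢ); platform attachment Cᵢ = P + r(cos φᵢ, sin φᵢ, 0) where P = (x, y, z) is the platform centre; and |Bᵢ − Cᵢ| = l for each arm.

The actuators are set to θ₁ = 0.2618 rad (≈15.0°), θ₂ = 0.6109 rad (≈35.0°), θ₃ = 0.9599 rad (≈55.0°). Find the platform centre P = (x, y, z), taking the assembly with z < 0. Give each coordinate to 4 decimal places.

φ1=0.0°: virtual centre (0.3549, 0.0000, -0.0388), radius l
arm 2 at φ=120.0°: ρ2 = 0.3329;  O2 = (-0.1664, 0.2883, -0.0860)
O3 = (0.2960·cos240.0°, 0.2960·sin240.0°, -0.1229) = (-0.1480, -0.2564, -0.1229)
|O₂|²−|O₁|² = -0.0092;  |O₃|²−|O₁|² = -0.0247
linear system: -1.0426x+0.5765y = -0.0092−-0.0944z; -1.0058x+-0.5128y = -0.0247−-0.1681z
Cramer: x(z) = 0.0170-0.1304z;  y(z) = 0.0148-0.0720z
sphere 1 gives Az²+Bz+C=0 with A=1.0222, B=0.1636, C=-0.1341;  B²−4AC=0.5752;  roots -0.4510, 0.2909;  negative root z = -0.4510
x = 0.0759, y = 0.0473

(0.0759, 0.0473, -0.4510)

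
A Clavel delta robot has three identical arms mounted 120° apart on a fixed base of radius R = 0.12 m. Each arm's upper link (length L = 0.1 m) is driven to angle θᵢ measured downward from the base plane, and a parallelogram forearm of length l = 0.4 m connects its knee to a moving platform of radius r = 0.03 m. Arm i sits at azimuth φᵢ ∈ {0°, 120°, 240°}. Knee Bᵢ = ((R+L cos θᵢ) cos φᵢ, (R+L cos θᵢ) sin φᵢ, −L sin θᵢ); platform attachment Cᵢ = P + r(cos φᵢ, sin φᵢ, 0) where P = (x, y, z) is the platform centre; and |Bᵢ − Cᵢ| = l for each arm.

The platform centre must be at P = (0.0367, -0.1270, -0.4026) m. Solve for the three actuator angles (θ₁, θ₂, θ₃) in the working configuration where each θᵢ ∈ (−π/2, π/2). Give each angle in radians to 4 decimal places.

θ₁ = 0.5240, θ₂ = 1.2222, θ₃ = 0.2620

φ1=0.0° → target in arm frame (0.0367, -0.1270)
  e−x'=0.0533;  (l²−L²−(e−x')²−y'²−z²)/2L = -0.1553
  γ=atan2(-0.4026,0.0533)=-1.4392;  ψ=arccos(-0.3824)=1.9632;  θ1=γ+ψ≈0.5240
φ2=120.0° → target in arm frame (-0.1283, 0.0317)
  e−x'=0.2183;  (l²−L²−(e−x')²−y'²−z²)/2L = -0.3038
  √(A²+B²)=0.4580;  θ2 = -1.0739+2.2961 ≈ 1.2222
arm 3 (φ=240.0°): x'=0.0916, y'=0.0953
  e−x'=-0.0016;  (l²−L²−(e−x')²−y'²−z²)/2L = -0.1058
  θ3 = atan2(B,A) + arccos(C/0.4026) = 0.2620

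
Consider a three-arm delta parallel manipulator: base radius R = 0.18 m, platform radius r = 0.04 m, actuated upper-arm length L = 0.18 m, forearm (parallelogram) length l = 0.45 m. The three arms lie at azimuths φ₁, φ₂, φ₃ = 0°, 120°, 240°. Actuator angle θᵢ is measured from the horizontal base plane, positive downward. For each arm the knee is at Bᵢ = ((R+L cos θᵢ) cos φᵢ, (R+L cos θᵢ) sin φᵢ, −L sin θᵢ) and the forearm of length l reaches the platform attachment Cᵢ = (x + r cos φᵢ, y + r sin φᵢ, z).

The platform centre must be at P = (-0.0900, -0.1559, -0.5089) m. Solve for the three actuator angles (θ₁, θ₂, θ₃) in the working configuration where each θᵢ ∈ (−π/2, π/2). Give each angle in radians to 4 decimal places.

θ₁ = 1.3966, θ₂ = 1.3967, θ₃ = 0.4363

arm 1 (φ=0.0°): x'=-0.0900, y'=-0.1559
  e−x'=0.2300;  (l²−L²−(e−x')²−y'²−z²)/2L = -0.4613
  γ=atan2(-0.5089,0.2300)=-1.1463;  ψ=arccos(-0.8261)=2.5429;  θ1=γ+ψ≈1.3966
φ2=120.0° → target in arm frame (-0.0900, 0.1559)
  e−x'=0.2300;  (l²−L²−(e−x')²−y'²−z²)/2L = -0.4614
  θ2 = atan2(B,A) + arccos(C/0.5585) = 1.3967
arm 3 (φ=240.0°): x'=0.1800, y'=0.0000
  A cos θ + B sin θ = C:  -0.0400·cos θ + -0.5089·sin θ = -0.2513
  θ3 = atan2(B,A) + arccos(C/0.5105) = 0.4363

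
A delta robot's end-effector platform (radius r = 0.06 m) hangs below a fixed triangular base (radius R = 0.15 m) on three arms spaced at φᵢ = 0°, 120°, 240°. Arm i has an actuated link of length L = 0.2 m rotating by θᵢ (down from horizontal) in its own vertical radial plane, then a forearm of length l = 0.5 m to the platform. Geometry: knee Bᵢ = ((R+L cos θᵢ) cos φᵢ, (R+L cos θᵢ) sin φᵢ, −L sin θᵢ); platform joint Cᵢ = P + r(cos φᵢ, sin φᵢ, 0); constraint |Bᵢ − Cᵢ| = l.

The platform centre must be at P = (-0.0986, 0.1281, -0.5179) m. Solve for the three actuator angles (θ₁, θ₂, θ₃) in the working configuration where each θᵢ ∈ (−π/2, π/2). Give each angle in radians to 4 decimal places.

φ1=0.0° → target in arm frame (-0.0986, 0.1281)
  e−x'=0.1886;  (l²−L²−(e−x')²−y'²−z²)/2L = -0.2755
  √(A²+B²)=0.5512;  θ1 = -1.2216+2.0942 ≈ 0.8727
arm 2 (φ=120.0°): x'=0.1602, y'=0.0213
  A=-0.0702, B=-0.5179, C=(l²−L²−A²−y'²−z²)/(2L)=-0.1590
  √(A²+B²)=0.5226;  θ2 = -1.7056+1.8800 ≈ 0.1744
φ3=240.0° → target in arm frame (-0.0616, -0.1494)
  A=0.1516, B=-0.5179, C=(l²−L²−A²−y'²−z²)/(2L)=-0.2589
  √(A²+B²)=0.5396;  θ3 = -1.2860+2.0711 ≈ 0.7851

θ₁ = 0.8727, θ₂ = 0.1744, θ₃ = 0.7851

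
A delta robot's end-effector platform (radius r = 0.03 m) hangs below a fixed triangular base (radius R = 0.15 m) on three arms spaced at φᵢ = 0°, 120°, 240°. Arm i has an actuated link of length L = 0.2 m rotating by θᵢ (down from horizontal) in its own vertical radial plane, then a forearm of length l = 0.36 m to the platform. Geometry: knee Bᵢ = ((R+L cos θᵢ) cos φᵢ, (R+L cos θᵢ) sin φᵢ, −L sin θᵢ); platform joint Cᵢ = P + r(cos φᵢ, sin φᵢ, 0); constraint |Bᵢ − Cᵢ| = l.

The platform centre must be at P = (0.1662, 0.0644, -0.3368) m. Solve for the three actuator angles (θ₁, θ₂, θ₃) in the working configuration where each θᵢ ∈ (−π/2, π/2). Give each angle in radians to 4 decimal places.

θ₁ = 0.0870, θ₂ = 0.9600, θ₃ = 1.3090

rotate P by −φ1: (0.1662, 0.0644, -0.3368)
  A cos θ + B sin θ = C:  -0.0462·cos θ + -0.3368·sin θ = -0.0753
  √(A²+B²)=0.3400;  θ1 = -1.7071+1.7941 ≈ 0.0870
rotate P by −φ2: (-0.0273, -0.1761, -0.3368)
  e−x'=0.1473;  (l²−L²−(e−x')²−y'²−z²)/2L = -0.1914
  √(A²+B²)=0.3676;  θ2 = -1.1584+2.1184 ≈ 0.9600
arm 3 (φ=240.0°): x'=-0.1389, y'=0.1117
  A cos θ + B sin θ = C:  0.2589·cos θ + -0.3368·sin θ = -0.2583
  θ3 = atan2(B,A) + arccos(C/0.4248) = 1.3090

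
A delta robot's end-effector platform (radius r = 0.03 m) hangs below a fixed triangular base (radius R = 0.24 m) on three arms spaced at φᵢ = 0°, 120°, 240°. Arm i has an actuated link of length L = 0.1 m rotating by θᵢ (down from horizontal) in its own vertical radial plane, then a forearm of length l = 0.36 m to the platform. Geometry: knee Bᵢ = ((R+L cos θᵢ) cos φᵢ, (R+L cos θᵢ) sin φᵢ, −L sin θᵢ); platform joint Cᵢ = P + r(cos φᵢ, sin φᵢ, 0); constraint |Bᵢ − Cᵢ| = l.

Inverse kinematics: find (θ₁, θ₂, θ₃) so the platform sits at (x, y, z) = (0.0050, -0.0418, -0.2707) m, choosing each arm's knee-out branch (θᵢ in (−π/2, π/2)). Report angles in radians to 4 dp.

rotate P by −φ1: (0.0050, -0.0418, -0.2707)
  A cos θ + B sin θ = C:  0.2050·cos θ + -0.2707·sin θ = 0.0127
  θ1 = atan2(B,A) + arccos(C/0.3396) = 0.6106
rotate P by −φ2: (-0.0387, 0.0166, -0.2707)
  A cos θ + B sin θ = C:  0.2487·cos θ + -0.2707·sin θ = -0.0790
  γ=atan2(-0.2707,0.2487)=-0.8277;  ψ=arccos(-0.2150)=1.7875;  θ2=γ+ψ≈0.9597
rotate P by −φ3: (0.0337, 0.0252, -0.2707)
  e−x'=0.1763;  (l²−L²−(e−x')²−y'²−z²)/2L = 0.0730
  √(A²+B²)=0.3230;  θ3 = -0.9935+1.3428 ≈ 0.3493

θ₁ = 0.6106, θ₂ = 0.9597, θ₃ = 0.3493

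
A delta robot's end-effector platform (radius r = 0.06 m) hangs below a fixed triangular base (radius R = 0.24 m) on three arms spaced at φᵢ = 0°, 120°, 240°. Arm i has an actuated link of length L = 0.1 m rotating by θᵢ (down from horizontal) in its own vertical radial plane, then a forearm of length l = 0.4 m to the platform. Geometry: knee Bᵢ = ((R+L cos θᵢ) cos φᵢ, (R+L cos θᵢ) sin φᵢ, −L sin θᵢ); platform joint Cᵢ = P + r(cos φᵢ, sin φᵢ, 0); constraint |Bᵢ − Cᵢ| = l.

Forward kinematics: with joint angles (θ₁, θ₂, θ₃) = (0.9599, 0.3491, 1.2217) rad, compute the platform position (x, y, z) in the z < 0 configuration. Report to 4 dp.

(-0.0166, 0.0781, -0.3809)

arm 1 at φ=0.0°: ρ1 = 0.2374;  O1 = (0.2374, 0.0000, -0.0819)
arm 2 at φ=120.0°: ρ2 = 0.2740;  O2 = (-0.1370, 0.2373, -0.0342)
φ3=240.0°: virtual centre (-0.1071, -0.1855, -0.0940), radius l
eliminate P² terms by subtracting sphere 1 from 2 and 3
plane₁₂: -0.7487x+0.4745y+0.0954z = 0.0132
Cramer: x(z) = -0.0015+0.0396z;  y(z) = 0.0253-0.1386z
quadratic in z: (1.0208)z²+(0.1379)z+(-0.0956)=0, √Δ=0.6397 → z ∈ {-0.3809, 0.2458}; z = -0.3809 (taking z<0)
x = -0.0166, y = 0.0781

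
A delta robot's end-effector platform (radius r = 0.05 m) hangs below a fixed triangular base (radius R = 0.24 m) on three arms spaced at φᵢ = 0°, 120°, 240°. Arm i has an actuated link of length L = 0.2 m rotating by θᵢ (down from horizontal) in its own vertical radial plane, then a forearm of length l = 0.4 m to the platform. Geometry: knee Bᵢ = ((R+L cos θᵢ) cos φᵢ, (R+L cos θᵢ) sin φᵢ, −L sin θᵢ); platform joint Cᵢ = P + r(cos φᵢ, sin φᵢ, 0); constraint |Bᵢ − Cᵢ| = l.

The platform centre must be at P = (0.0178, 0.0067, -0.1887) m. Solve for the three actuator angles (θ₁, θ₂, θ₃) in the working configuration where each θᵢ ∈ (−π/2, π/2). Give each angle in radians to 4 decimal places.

arm 1 (φ=0.0°): x'=0.0178, y'=0.0067
  A cos θ + B sin θ = C:  0.1722·cos θ + -0.1887·sin θ = 0.1367
  γ=atan2(-0.1887,0.1722)=-0.8311;  ψ=arccos(0.5353)=1.0060;  θ1=γ+ψ≈0.1749
φ2=120.0° → target in arm frame (-0.0031, -0.0188)
  e−x'=0.1931;  (l²−L²−(e−x')²−y'²−z²)/2L = 0.1169
  γ=atan2(-0.1887,0.1931)=-0.7739;  ψ=arccos(0.4329)=1.1231;  θ2=γ+ψ≈0.3492
φ3=240.0° → target in arm frame (-0.0147, 0.0121)
  A=0.2047, B=-0.1887, C=(l²−L²−A²−y'²−z²)/(2L)=0.1059
  θ3 = atan2(B,A) + arccos(C/0.2784) = 0.4360

θ₁ = 0.1749, θ₂ = 0.3492, θ₃ = 0.4360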